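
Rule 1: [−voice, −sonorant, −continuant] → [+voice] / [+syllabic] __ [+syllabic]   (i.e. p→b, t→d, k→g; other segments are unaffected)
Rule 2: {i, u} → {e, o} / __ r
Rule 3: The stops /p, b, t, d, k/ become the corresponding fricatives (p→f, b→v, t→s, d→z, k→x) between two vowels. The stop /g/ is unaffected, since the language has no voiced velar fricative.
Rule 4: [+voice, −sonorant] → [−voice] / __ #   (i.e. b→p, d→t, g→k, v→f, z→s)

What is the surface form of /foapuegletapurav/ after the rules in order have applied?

Rule 1 (intervocalic voicing): /p/ is a voiceless stop between vowels /a/ and /u/, so it voices to [b]. /t/ is a voiceless stop between vowels /e/ and /a/, so it voices to [d]. /p/ is a voiceless stop between vowels /a/ and /u/, so it voices to [b]. /foapuegletapurav/ → foabuegledaburav.
Rule 2 (pre-rhotic lowering): /u/ is a high vowel immediately before /r/, so it lowers to [o]. /foabuegledaburav/ → foabuegledaborav.
Rule 3 (intervocalic spirantization): /b/ is a stop between vowels /a/ and /u/, so it spirantizes to the fricative [v]. /d/ is a stop between vowels /e/ and /a/, so it spirantizes to the fricative [z]. /b/ is a stop between vowels /a/ and /o/, so it spirantizes to the fricative [v]. /foabuegledaborav/ → foavueglezavorav.
Rule 4 (final devoicing): /v/ is a voiced obstruent in word-final position, so it devoices to [f]. /foavueglezavorav/ → foavueglezavoraf.

foavueglezavoraf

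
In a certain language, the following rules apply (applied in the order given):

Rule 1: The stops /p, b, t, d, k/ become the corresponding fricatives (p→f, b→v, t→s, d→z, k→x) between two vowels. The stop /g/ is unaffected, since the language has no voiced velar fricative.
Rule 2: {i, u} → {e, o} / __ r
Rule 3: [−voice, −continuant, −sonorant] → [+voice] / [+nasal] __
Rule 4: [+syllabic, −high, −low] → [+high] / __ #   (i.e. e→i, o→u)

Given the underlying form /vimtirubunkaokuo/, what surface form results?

Rule 1 (intervocalic spirantization): /b/ is a stop between vowels /u/ and /u/, so it spirantizes to the fricative [v]. /k/ is a stop between vowels /o/ and /u/, so it spirantizes to the fricative [x]. /vimtirubunkaokuo/ → vimtiruvunkaoxuo.
Rule 2 (pre-rhotic lowering): /i/ is a high vowel immediately before /r/, so it lowers to [e]. /vimtiruvunkaoxuo/ → vimteruvunkaoxuo.
Rule 3 (post-nasal voicing): /t/ is a voiceless stop immediately after the nasal /m/, so it voices to [d]. /k/ is a voiceless stop immediately after the nasal /n/, so it voices to [g]. /vimteruvunkaoxuo/ → vimderuvungaoxuo.
Rule 4 (final vowel raising): /o/ is a mid vowel in word-final position, so it raises to [u]. /vimderuvungaoxuo/ → vimderuvungaoxuu.

vimderuvungaoxuu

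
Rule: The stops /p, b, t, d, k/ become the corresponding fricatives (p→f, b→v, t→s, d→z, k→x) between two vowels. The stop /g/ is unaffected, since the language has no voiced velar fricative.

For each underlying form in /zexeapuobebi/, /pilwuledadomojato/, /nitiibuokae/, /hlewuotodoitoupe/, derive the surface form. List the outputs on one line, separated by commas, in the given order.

/zexeapuobebi/: /p/ is a stop between vowels /a/ and /u/, so it spirantizes to the fricative [f]. /b/ is a stop between vowels /o/ and /e/, so it spirantizes to the fricative [v]. /b/ is a stop between vowels /e/ and /i/, so it spirantizes to the fricative [v]. → [zexeafuovevi].
/pilwuledadomojato/: /d/ is a stop between vowels /e/ and /a/, so it spirantizes to the fricative [z]. /d/ is a stop between vowels /a/ and /o/, so it spirantizes to the fricative [z]. /t/ is a stop between vowels /a/ and /o/, so it spirantizes to the fricative [s]. → [pilwulezazomojaso].
/nitiibuokae/: /t/ is a stop between vowels /i/ and /i/, so it spirantizes to the fricative [s]. /b/ is a stop between vowels /i/ and /u/, so it spirantizes to the fricative [v]. /k/ is a stop between vowels /o/ and /a/, so it spirantizes to the fricative [x]. → [nisiivuoxae].
/hlewuotodoitoupe/: /t/ is a stop between vowels /o/ and /o/, so it spirantizes to the fricative [s]. /d/ is a stop between vowels /o/ and /o/, so it spirantizes to the fricative [z]. /t/ is a stop between vowels /i/ and /o/, so it spirantizes to the fricative [s]. /p/ is a stop between vowels /u/ and /e/, so it spirantizes to the fricative [f]. → [hlewuosozoisoufe].

zexeafuovevi, pilwulezazomojaso, nisiivuoxae, hlewuosozoisoufe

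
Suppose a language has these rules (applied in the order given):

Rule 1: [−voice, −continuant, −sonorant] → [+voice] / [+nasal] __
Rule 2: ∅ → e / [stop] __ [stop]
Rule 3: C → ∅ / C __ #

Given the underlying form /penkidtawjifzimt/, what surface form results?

Rule 1 (post-nasal voicing): /k/ is a voiceless stop immediately after the nasal /n/, so it voices to [g]. /t/ is a voiceless stop immediately after the nasal /m/, so it voices to [d]. /penkidtawjifzimt/ → pengidtawjifzimd.
Rule 2 (stop-cluster e-epenthesis): /d/ and /t/ form a stop–stop cluster, so [e] is inserted between them. /pengidtawjifzimd/ → pengidetawjifzimd.
Rule 3 (final cluster simplification): /d/ is the second consonant of a word-final cluster /md/, so it deletes. /pengidetawjifzimd/ → pengidetawjifzim.

pengidetawjifzim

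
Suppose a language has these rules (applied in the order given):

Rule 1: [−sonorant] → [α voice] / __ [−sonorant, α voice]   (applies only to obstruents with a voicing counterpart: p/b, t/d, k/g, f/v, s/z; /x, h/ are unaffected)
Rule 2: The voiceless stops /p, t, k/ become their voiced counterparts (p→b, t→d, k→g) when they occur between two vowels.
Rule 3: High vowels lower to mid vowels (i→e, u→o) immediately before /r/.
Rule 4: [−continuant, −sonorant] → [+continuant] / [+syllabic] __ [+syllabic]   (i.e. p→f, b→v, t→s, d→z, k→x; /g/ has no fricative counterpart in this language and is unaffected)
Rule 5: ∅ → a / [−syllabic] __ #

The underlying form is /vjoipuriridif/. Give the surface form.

Rule 1 (regressive voicing assimilation): no segment meets the environment; /vjoipuriridif/ is unchanged.
Rule 2 (intervocalic voicing): /p/ is a voiceless stop between vowels /i/ and /u/, so it voices to [b]. /vjoipuriridif/ → vjoiburiridif.
Rule 3 (pre-rhotic lowering): /u/ is a high vowel immediately before /r/, so it lowers to [o]. /i/ is a high vowel immediately before /r/, so it lowers to [e]. /vjoiburiridif/ → vjoiboreridif.
Rule 4 (intervocalic spirantization): /b/ is a stop between vowels /i/ and /o/, so it spirantizes to the fricative [v]. /d/ is a stop between vowels /i/ and /i/, so it spirantizes to the fricative [z]. /vjoiboreridif/ → vjoivorerizif.
Rule 5 (final a-epenthesis): the form ends in the consonant /f/, so [a] is inserted word-finally. /vjoivorerizif/ → vjoivorerizifa.

vjoivorerizifa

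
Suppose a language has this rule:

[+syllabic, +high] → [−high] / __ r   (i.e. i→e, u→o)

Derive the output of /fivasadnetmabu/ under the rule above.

fivasadnetmabu

No segment of /fivasadnetmabu/ meets the structural description of the rule, so the form surfaces unchanged.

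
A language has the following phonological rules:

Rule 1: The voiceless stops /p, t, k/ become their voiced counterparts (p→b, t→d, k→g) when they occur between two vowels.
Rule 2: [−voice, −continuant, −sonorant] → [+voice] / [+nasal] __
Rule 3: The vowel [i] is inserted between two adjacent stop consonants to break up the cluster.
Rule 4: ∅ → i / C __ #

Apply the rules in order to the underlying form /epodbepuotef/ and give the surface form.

ebodibebuodefi

Rule 1 (intervocalic voicing): /p/ is a voiceless stop between vowels /e/ and /o/, so it voices to [b]. /p/ is a voiceless stop between vowels /e/ and /u/, so it voices to [b]. /t/ is a voiceless stop between vowels /o/ and /e/, so it voices to [d]. /epodbepuotef/ → ebodbebuodef.
Rule 2 (post-nasal voicing): no segment meets the environment; /ebodbebuodef/ is unchanged.
Rule 3 (stop-cluster i-epenthesis): /d/ and /b/ form a stop–stop cluster, so [i] is inserted between them. /ebodbebuodef/ → ebodibebuodef.
Rule 4 (final i-epenthesis): the form ends in the consonant /f/, so [i] is inserted word-finally. /ebodibebuodef/ → ebodibebuodefi.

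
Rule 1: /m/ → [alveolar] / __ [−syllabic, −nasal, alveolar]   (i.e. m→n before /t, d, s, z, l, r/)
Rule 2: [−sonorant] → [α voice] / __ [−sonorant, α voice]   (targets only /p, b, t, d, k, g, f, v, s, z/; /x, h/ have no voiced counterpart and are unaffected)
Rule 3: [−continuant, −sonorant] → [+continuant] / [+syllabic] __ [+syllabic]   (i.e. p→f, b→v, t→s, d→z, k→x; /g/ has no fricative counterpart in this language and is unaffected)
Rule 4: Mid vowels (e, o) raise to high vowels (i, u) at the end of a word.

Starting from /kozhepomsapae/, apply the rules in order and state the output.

koshefonsafai

Rule 1 (nasal place assimilation): /m/ precedes the alveolar consonant /s/, so it assimilates in place to [n]. /kozhepomsapae/ → kozheponsapae.
Rule 2 (regressive voicing assimilation): /z/ precedes the voiceless obstruent /h/, so it devoices to [s] by assimilation. /kozheponsapae/ → kosheponsapae.
Rule 3 (intervocalic spirantization): /p/ is a stop between vowels /e/ and /o/, so it spirantizes to the fricative [f]. /p/ is a stop between vowels /a/ and /a/, so it spirantizes to the fricative [f]. /kosheponsapae/ → koshefonsafae.
Rule 4 (final vowel raising): /e/ is a mid vowel in word-final position, so it raises to [i]. /koshefonsafae/ → koshefonsafai.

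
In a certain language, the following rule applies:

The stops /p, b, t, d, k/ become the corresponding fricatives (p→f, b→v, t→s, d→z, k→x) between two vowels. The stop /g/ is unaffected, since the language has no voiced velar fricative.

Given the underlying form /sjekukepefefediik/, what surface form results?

/k/ is a stop between vowels /e/ and /u/, so it spirantizes to the fricative [x].
/k/ is a stop between vowels /u/ and /e/, so it spirantizes to the fricative [x].
/p/ is a stop between vowels /e/ and /e/, so it spirantizes to the fricative [f].
/d/ is a stop between vowels /e/ and /i/, so it spirantizes to the fricative [z].
Surface form: [sjexuxefefefeziik].

sjexuxefefefeziik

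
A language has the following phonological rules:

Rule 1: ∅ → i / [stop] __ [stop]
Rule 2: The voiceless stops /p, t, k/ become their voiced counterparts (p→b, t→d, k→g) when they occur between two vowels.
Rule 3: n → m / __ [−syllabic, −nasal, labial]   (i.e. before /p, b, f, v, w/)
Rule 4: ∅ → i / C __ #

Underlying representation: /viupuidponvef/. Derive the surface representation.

viubuidibomvefi

Rule 1 (stop-cluster i-epenthesis): /d/ and /p/ form a stop–stop cluster, so [i] is inserted between them. /viupuidponvef/ → viupuidiponvef.
Rule 2 (intervocalic voicing): /p/ is a voiceless stop between vowels /u/ and /u/, so it voices to [b]. /p/ is a voiceless stop between vowels /i/ and /o/, so it voices to [b]. /viupuidiponvef/ → viubuidibonvef.
Rule 3 (nasal place assimilation): /n/ precedes the labial consonant /v/, so it assimilates in place to [m]. /viubuidibonvef/ → viubuidibomvef.
Rule 4 (final i-epenthesis): the form ends in the consonant /f/, so [i] is inserted word-finally. /viubuidibomvef/ → viubuidibomvefi.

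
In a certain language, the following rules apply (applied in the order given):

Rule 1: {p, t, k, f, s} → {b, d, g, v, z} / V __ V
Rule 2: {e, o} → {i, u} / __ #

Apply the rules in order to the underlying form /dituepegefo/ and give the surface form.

Rule 1 (intervocalic voicing): /t/ is a voiceless obstruent between vowels /i/ and /u/, so it voices to [d]. /p/ is a voiceless obstruent between vowels /e/ and /e/, so it voices to [b]. /f/ is a voiceless obstruent between vowels /e/ and /o/, so it voices to [v]. /dituepegefo/ → diduebegevo.
Rule 2 (final vowel raising): /o/ is a mid vowel in word-final position, so it raises to [u]. /diduebegevo/ → diduebegevu.

diduebegevu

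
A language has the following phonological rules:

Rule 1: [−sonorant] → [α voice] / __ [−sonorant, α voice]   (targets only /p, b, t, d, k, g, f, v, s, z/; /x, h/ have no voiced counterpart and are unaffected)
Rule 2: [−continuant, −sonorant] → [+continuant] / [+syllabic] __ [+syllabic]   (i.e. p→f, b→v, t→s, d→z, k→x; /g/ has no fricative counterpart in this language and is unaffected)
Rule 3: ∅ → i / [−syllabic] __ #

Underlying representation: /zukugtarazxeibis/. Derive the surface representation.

zuxuktarasxeivisi

Rule 1 (regressive voicing assimilation): /g/ precedes the voiceless obstruent /t/, so it devoices to [k] by assimilation. /z/ precedes the voiceless obstruent /x/, so it devoices to [s] by assimilation. /zukugtarazxeibis/ → zukuktarasxeibis.
Rule 2 (intervocalic spirantization): /k/ is a stop between vowels /u/ and /u/, so it spirantizes to the fricative [x]. /b/ is a stop between vowels /i/ and /i/, so it spirantizes to the fricative [v]. /zukuktarasxeibis/ → zuxuktarasxeivis.
Rule 3 (final i-epenthesis): the form ends in the consonant /s/, so [i] is inserted word-finally. /zuxuktarasxeivis/ → zuxuktarasxeivisi.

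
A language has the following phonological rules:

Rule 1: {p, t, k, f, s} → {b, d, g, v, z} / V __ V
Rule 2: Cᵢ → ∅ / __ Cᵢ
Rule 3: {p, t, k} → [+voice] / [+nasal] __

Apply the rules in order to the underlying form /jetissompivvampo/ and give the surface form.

Rule 1 (intervocalic voicing): /t/ is a voiceless obstruent between vowels /e/ and /i/, so it voices to [d]. /jetissompivvampo/ → jedissompivvampo.
Rule 2 (degemination): /ss/ is a geminate; the first /s/ deletes. /vv/ is a geminate; the first /v/ deletes. /jedissompivvampo/ → jedisompivampo.
Rule 3 (post-nasal voicing): /p/ is a voiceless stop immediately after the nasal /m/, so it voices to [b]. /p/ is a voiceless stop immediately after the nasal /m/, so it voices to [b]. /jedisompivampo/ → jedisombivambo.

jedisombivambo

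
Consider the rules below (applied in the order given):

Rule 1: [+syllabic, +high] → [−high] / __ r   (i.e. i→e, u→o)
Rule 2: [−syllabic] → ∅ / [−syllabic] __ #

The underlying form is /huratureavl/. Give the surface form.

Rule 1 (pre-rhotic lowering): /u/ is a high vowel immediately before /r/, so it lowers to [o]. /u/ is a high vowel immediately before /r/, so it lowers to [o]. /huratureavl/ → horatoreavl.
Rule 2 (final cluster simplification): /l/ is the second consonant of a word-final cluster /vl/, so it deletes. /horatoreavl/ → horatoreav.

horatoreav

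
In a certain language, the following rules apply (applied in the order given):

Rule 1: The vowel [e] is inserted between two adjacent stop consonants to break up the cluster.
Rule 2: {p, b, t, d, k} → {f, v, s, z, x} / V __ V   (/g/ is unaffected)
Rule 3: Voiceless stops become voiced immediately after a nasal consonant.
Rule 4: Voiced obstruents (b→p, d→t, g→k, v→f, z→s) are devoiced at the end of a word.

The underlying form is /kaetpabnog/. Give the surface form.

Rule 1 (stop-cluster e-epenthesis): /t/ and /p/ form a stop–stop cluster, so [e] is inserted between them. /kaetpabnog/ → kaetepabnog.
Rule 2 (intervocalic spirantization): /t/ is a stop between vowels /e/ and /e/, so it spirantizes to the fricative [s]. /p/ is a stop between vowels /e/ and /a/, so it spirantizes to the fricative [f]. /kaetepabnog/ → kaesefabnog.
Rule 3 (post-nasal voicing): no segment meets the environment; /kaesefabnog/ is unchanged.
Rule 4 (final devoicing): /g/ is a voiced obstruent in word-final position, so it devoices to [k]. /kaesefabnog/ → kaesefabnok.

kaesefabnok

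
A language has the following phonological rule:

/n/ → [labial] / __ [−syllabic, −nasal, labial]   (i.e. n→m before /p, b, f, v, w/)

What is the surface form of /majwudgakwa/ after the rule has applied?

majwudgakwa

No segment of /majwudgakwa/ meets the structural description of the rule, so the form surfaces unchanged.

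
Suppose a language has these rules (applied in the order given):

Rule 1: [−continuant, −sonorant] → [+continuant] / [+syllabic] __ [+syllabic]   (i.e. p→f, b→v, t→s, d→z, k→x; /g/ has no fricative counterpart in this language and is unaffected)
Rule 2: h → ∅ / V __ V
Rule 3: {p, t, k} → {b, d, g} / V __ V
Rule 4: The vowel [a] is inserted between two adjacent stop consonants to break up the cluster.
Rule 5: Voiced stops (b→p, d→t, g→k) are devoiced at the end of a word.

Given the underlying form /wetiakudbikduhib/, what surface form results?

Rule 1 (intervocalic spirantization): /t/ is a stop between vowels /e/ and /i/, so it spirantizes to the fricative [s]. /k/ is a stop between vowels /a/ and /u/, so it spirantizes to the fricative [x]. /wetiakudbikduhib/ → wesiaxudbikduhib.
Rule 2 (intervocalic h-deletion): /h/ occurs between vowels /u/ and /i/, so it deletes. /wesiaxudbikduhib/ → wesiaxudbikduib.
Rule 3 (intervocalic voicing): no segment meets the environment; /wesiaxudbikduib/ is unchanged.
Rule 4 (stop-cluster a-epenthesis): /d/ and /b/ form a stop–stop cluster, so [a] is inserted between them. /k/ and /d/ form a stop–stop cluster, so [a] is inserted between them. /wesiaxudbikduib/ → wesiaxudabikaduib.
Rule 5 (final devoicing): /b/ is a voiced stop in word-final position, so it devoices to [p]. /wesiaxudabikaduib/ → wesiaxudabikaduip.

wesiaxudabikaduip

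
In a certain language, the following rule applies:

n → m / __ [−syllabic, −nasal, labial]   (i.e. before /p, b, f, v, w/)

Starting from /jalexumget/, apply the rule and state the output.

No segment of /jalexumget/ meets the structural description of the rule, so the form surfaces unchanged.

jalexumget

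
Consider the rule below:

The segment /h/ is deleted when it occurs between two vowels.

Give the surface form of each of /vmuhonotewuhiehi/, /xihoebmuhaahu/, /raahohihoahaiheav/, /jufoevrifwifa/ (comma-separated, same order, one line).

/vmuhonotewuhiehi/: /h/ occurs between vowels /u/ and /o/, so it deletes. /h/ occurs between vowels /u/ and /i/, so it deletes. /h/ occurs between vowels /e/ and /i/, so it deletes. → [vmuonotewuiei].
/xihoebmuhaahu/: /h/ occurs between vowels /i/ and /o/, so it deletes. /h/ occurs between vowels /u/ and /a/, so it deletes. /h/ occurs between vowels /a/ and /u/, so it deletes. → [xioebmuaau].
/raahohihoahaiheav/: /h/ occurs between vowels /a/ and /o/, so it deletes. /h/ occurs between vowels /o/ and /i/, so it deletes. /h/ occurs between vowels /i/ and /o/, so it deletes. /h/ occurs between vowels /a/ and /a/, so it deletes. /h/ occurs between vowels /i/ and /e/, so it deletes. → [raaoioaaieav].
/jufoevrifwifa/: the rule's environment is not met; surfaces unchanged as [jufoevrifwifa].

vmuonotewuiei, xioebmuaau, raaoioaaieav, jufoevrifwifa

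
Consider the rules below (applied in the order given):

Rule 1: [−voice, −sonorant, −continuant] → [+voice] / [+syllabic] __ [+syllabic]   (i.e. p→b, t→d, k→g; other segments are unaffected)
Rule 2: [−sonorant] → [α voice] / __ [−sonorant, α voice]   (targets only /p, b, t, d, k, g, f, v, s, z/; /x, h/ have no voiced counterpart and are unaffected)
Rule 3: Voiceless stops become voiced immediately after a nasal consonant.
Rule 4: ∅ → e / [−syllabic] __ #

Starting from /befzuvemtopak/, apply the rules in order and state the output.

Rule 1 (intervocalic voicing): /p/ is a voiceless stop between vowels /o/ and /a/, so it voices to [b]. /befzuvemtopak/ → befzuvemtobak.
Rule 2 (regressive voicing assimilation): /f/ precedes the voiced obstruent /z/, so it voices to [v] by assimilation. /befzuvemtobak/ → bevzuvemtobak.
Rule 3 (post-nasal voicing): /t/ is a voiceless stop immediately after the nasal /m/, so it voices to [d]. /bevzuvemtobak/ → bevzuvemdobak.
Rule 4 (final e-epenthesis): the form ends in the consonant /k/, so [e] is inserted word-finally. /bevzuvemdobak/ → bevzuvemdobake.

bevzuvemdobake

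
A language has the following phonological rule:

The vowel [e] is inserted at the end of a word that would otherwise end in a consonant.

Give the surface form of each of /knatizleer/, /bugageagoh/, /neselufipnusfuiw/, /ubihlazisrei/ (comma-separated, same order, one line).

knatizleere, bugageagohe, neselufipnusfuiwe, ubihlazisrei

/knatizleer/: the form ends in the consonant /r/, so [e] is inserted word-finally. → [knatizleere].
/bugageagoh/: the form ends in the consonant /h/, so [e] is inserted word-finally. → [bugageagohe].
/neselufipnusfuiw/: the form ends in the consonant /w/, so [e] is inserted word-finally. → [neselufipnusfuiwe].
/ubihlazisrei/: the rule's environment is not met; surfaces unchanged as [ubihlazisrei].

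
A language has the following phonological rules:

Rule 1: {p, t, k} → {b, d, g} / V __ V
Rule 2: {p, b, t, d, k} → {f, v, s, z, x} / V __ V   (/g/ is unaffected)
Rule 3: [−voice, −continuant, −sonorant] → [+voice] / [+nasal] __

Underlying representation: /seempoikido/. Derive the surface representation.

Rule 1 (intervocalic voicing): /k/ is a voiceless stop between vowels /i/ and /i/, so it voices to [g]. /seempoikido/ → seempoigido.
Rule 2 (intervocalic spirantization): /d/ is a stop between vowels /i/ and /o/, so it spirantizes to the fricative [z]. /seempoigido/ → seempoigizo.
Rule 3 (post-nasal voicing): /p/ is a voiceless stop immediately after the nasal /m/, so it voices to [b]. /seempoigizo/ → seemboigizo.

seemboigizo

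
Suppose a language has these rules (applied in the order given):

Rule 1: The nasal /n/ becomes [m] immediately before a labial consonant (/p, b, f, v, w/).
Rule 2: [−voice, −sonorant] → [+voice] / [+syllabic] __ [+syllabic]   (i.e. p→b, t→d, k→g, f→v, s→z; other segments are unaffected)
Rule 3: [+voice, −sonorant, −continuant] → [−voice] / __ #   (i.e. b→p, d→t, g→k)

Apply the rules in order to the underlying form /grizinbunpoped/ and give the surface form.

Rule 1 (nasal place assimilation): /n/ precedes the labial consonant /b/, so it assimilates in place to [m]. /n/ precedes the labial consonant /p/, so it assimilates in place to [m]. /grizinbunpoped/ → grizimbumpoped.
Rule 2 (intervocalic voicing): /p/ is a voiceless obstruent between vowels /o/ and /e/, so it voices to [b]. /grizimbumpoped/ → grizimbumpobed.
Rule 3 (final devoicing): /d/ is a voiced stop in word-final position, so it devoices to [t]. /grizimbumpobed/ → grizimbumpobet.

grizimbumpobet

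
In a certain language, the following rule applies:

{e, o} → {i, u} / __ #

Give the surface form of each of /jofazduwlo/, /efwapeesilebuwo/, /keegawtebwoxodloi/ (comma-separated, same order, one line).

/jofazduwlo/: /o/ is a mid vowel in word-final position, so it raises to [u]. → [jofazduwlu].
/efwapeesilebuwo/: /o/ is a mid vowel in word-final position, so it raises to [u]. → [efwapeesilebuwu].
/keegawtebwoxodloi/: the rule's environment is not met; surfaces unchanged as [keegawtebwoxodloi].

jofazduwlu, efwapeesilebuwu, keegawtebwoxodloi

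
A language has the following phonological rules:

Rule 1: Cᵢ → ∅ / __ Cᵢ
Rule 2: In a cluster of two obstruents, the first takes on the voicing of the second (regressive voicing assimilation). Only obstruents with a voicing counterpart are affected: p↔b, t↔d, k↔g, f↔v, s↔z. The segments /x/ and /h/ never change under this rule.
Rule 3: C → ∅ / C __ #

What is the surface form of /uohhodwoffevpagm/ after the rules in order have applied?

Rule 1 (degemination): /hh/ is a geminate; the first /h/ deletes. /ff/ is a geminate; the first /f/ deletes. /uohhodwoffevpagm/ → uohodwofevpagm.
Rule 2 (regressive voicing assimilation): /v/ precedes the voiceless obstruent /p/, so it devoices to [f] by assimilation. /uohodwofevpagm/ → uohodwofefpagm.
Rule 3 (final cluster simplification): /m/ is the second consonant of a word-final cluster /gm/, so it deletes. /uohodwofefpagm/ → uohodwofefpag.

uohodwofefpag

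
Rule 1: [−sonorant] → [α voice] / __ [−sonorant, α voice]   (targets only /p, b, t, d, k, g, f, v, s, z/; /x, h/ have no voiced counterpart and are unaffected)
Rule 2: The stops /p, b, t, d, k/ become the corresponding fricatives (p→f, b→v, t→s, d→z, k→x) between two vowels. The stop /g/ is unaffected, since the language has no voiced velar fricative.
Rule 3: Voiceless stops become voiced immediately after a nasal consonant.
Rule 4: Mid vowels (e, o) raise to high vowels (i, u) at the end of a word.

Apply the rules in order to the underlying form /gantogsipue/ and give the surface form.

gandoksifui

Rule 1 (regressive voicing assimilation): /g/ precedes the voiceless obstruent /s/, so it devoices to [k] by assimilation. /gantogsipue/ → gantoksipue.
Rule 2 (intervocalic spirantization): /p/ is a stop between vowels /i/ and /u/, so it spirantizes to the fricative [f]. /gantoksipue/ → gantoksifue.
Rule 3 (post-nasal voicing): /t/ is a voiceless stop immediately after the nasal /n/, so it voices to [d]. /gantoksifue/ → gandoksifue.
Rule 4 (final vowel raising): /e/ is a mid vowel in word-final position, so it raises to [i]. /gandoksifue/ → gandoksifui.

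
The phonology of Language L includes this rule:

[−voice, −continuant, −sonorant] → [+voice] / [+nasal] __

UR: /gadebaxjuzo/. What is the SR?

gadebaxjuzo

No segment of /gadebaxjuzo/ meets the structural description of the rule, so the form surfaces unchanged.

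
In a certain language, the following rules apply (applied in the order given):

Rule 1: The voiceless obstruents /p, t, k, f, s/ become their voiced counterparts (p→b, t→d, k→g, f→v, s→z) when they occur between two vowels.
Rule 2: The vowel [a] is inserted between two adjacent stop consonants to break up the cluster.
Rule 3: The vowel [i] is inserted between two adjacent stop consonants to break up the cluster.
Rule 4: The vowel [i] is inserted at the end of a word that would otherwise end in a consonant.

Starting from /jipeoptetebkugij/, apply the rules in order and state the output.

jibeopatedebakugiji

Rule 1 (intervocalic voicing): /p/ is a voiceless obstruent between vowels /i/ and /e/, so it voices to [b]. /t/ is a voiceless obstruent between vowels /e/ and /e/, so it voices to [d]. /jipeoptetebkugij/ → jibeoptedebkugij.
Rule 2 (stop-cluster a-epenthesis): /p/ and /t/ form a stop–stop cluster, so [a] is inserted between them. /b/ and /k/ form a stop–stop cluster, so [a] is inserted between them. /jibeoptedebkugij/ → jibeopatedebakugij.
Rule 3 (stop-cluster i-epenthesis): no segment meets the environment; /jibeopatedebakugij/ is unchanged.
Rule 4 (final i-epenthesis): the form ends in the consonant /j/, so [i] is inserted word-finally. /jibeopatedebakugij/ → jibeopatedebakugiji.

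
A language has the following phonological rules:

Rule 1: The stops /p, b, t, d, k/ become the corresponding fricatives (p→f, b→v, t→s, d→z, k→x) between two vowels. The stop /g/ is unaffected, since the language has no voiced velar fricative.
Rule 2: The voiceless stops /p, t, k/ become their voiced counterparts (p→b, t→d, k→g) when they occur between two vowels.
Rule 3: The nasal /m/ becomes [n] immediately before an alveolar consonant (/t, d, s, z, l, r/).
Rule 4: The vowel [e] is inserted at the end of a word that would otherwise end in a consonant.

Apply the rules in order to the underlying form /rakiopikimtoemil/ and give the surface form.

raxiofixintoemile

Rule 1 (intervocalic spirantization): /k/ is a stop between vowels /a/ and /i/, so it spirantizes to the fricative [x]. /p/ is a stop between vowels /o/ and /i/, so it spirantizes to the fricative [f]. /k/ is a stop between vowels /i/ and /i/, so it spirantizes to the fricative [x]. /rakiopikimtoemil/ → raxiofiximtoemil.
Rule 2 (intervocalic voicing): no segment meets the environment; /raxiofiximtoemil/ is unchanged.
Rule 3 (nasal place assimilation): /m/ precedes the alveolar consonant /t/, so it assimilates in place to [n]. /raxiofiximtoemil/ → raxiofixintoemil.
Rule 4 (final e-epenthesis): the form ends in the consonant /l/, so [e] is inserted word-finally. /raxiofixintoemil/ → raxiofixintoemile.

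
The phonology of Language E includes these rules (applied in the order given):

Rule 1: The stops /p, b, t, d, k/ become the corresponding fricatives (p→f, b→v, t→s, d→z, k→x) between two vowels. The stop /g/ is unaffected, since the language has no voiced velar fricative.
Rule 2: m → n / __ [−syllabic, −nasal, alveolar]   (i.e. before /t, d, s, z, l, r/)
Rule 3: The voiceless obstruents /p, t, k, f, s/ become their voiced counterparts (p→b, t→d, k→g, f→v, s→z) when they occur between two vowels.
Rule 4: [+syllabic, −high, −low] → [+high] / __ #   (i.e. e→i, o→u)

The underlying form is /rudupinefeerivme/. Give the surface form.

ruzuvineveerivmi

Rule 1 (intervocalic spirantization): /d/ is a stop between vowels /u/ and /u/, so it spirantizes to the fricative [z]. /p/ is a stop between vowels /u/ and /i/, so it spirantizes to the fricative [f]. /rudupinefeerivme/ → ruzufinefeerivme.
Rule 2 (nasal place assimilation): no segment meets the environment; /ruzufinefeerivme/ is unchanged.
Rule 3 (intervocalic voicing): /f/ is a voiceless obstruent between vowels /u/ and /i/, so it voices to [v]. /f/ is a voiceless obstruent between vowels /e/ and /e/, so it voices to [v]. /ruzufinefeerivme/ → ruzuvineveerivme.
Rule 4 (final vowel raising): /e/ is a mid vowel in word-final position, so it raises to [i]. /ruzuvineveerivme/ → ruzuvineveerivmi.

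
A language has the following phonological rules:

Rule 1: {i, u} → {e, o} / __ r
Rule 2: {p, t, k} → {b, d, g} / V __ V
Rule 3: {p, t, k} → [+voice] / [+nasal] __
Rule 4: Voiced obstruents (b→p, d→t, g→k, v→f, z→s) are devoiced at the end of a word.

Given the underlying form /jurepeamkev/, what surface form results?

jorebeamgef

Rule 1 (pre-rhotic lowering): /u/ is a high vowel immediately before /r/, so it lowers to [o]. /jurepeamkev/ → jorepeamkev.
Rule 2 (intervocalic voicing): /p/ is a voiceless stop between vowels /e/ and /e/, so it voices to [b]. /jorepeamkev/ → jorebeamkev.
Rule 3 (post-nasal voicing): /k/ is a voiceless stop immediately after the nasal /m/, so it voices to [g]. /jorebeamkev/ → jorebeamgev.
Rule 4 (final devoicing): /v/ is a voiced obstruent in word-final position, so it devoices to [f]. /jorebeamgev/ → jorebeamgef.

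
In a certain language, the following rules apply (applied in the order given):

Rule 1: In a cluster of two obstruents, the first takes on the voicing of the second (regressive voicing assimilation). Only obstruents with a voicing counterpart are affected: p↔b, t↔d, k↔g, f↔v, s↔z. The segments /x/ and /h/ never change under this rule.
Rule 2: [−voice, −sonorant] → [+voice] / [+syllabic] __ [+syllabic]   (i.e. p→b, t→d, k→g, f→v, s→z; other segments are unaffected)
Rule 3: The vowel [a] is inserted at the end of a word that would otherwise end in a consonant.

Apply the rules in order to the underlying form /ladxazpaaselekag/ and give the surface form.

Rule 1 (regressive voicing assimilation): /d/ precedes the voiceless obstruent /x/, so it devoices to [t] by assimilation. /z/ precedes the voiceless obstruent /p/, so it devoices to [s] by assimilation. /ladxazpaaselekag/ → latxaspaaselekag.
Rule 2 (intervocalic voicing): /s/ is a voiceless obstruent between vowels /a/ and /e/, so it voices to [z]. /k/ is a voiceless obstruent between vowels /e/ and /a/, so it voices to [g]. /latxaspaaselekag/ → latxaspaazelegag.
Rule 3 (final a-epenthesis): the form ends in the consonant /g/, so [a] is inserted word-finally. /latxaspaazelegag/ → latxaspaazelegaga.

latxaspaazelegaga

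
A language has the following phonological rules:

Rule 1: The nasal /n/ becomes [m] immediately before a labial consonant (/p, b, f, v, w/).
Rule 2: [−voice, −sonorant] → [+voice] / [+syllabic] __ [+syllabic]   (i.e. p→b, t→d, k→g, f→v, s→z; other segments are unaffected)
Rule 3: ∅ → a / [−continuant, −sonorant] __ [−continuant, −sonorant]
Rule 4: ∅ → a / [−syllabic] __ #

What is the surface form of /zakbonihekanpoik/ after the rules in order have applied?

zakabonihegampoika

Rule 1 (nasal place assimilation): /n/ precedes the labial consonant /p/, so it assimilates in place to [m]. /zakbonihekanpoik/ → zakbonihekampoik.
Rule 2 (intervocalic voicing): /k/ is a voiceless obstruent between vowels /e/ and /a/, so it voices to [g]. /zakbonihekampoik/ → zakbonihegampoik.
Rule 3 (stop-cluster a-epenthesis): /k/ and /b/ form a stop–stop cluster, so [a] is inserted between them. /zakbonihegampoik/ → zakabonihegampoik.
Rule 4 (final a-epenthesis): the form ends in the consonant /k/, so [a] is inserted word-finally. /zakabonihegampoik/ → zakabonihegampoika.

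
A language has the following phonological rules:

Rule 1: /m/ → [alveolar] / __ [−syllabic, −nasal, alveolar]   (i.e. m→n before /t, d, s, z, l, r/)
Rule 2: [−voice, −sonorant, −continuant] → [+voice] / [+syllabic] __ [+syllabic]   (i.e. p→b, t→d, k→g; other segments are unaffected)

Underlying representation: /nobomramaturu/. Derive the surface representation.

nobonramaduru

Rule 1 (nasal place assimilation): /m/ precedes the alveolar consonant /r/, so it assimilates in place to [n]. /nobomramaturu/ → nobonramaturu.
Rule 2 (intervocalic voicing): /t/ is a voiceless stop between vowels /a/ and /u/, so it voices to [d]. /nobonramaturu/ → nobonramaduru.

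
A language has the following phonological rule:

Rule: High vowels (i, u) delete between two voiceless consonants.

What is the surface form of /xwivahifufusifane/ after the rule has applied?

xwivahffsfane

/i/ is a high vowel flanked by voiceless consonants /h/ and /f/, so it deletes.
/u/ is a high vowel flanked by voiceless consonants /f/ and /f/, so it deletes.
/u/ is a high vowel flanked by voiceless consonants /f/ and /s/, so it deletes.
/i/ is a high vowel flanked by voiceless consonants /s/ and /f/, so it deletes.
The other instance of /i/ does not occur in the required environment and remains unchanged.
Surface form: [xwivahffsfane].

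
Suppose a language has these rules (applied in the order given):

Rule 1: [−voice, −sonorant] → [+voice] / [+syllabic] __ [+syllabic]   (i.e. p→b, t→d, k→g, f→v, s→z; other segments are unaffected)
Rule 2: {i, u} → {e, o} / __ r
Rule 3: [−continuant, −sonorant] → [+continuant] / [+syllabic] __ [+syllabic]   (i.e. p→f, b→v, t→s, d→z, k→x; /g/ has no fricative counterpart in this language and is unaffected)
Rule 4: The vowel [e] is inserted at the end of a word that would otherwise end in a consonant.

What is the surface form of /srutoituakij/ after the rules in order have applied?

Rule 1 (intervocalic voicing): /t/ is a voiceless obstruent between vowels /u/ and /o/, so it voices to [d]. /t/ is a voiceless obstruent between vowels /i/ and /u/, so it voices to [d]. /k/ is a voiceless obstruent between vowels /a/ and /i/, so it voices to [g]. /srutoituakij/ → srudoiduagij.
Rule 2 (pre-rhotic lowering): no segment meets the environment; /srudoiduagij/ is unchanged.
Rule 3 (intervocalic spirantization): /d/ is a stop between vowels /u/ and /o/, so it spirantizes to the fricative [z]. /d/ is a stop between vowels /i/ and /u/, so it spirantizes to the fricative [z]. /srudoiduagij/ → sruzoizuagij.
Rule 4 (final e-epenthesis): the form ends in the consonant /j/, so [e] is inserted word-finally. /sruzoizuagij/ → sruzoizuagije.

sruzoizuagije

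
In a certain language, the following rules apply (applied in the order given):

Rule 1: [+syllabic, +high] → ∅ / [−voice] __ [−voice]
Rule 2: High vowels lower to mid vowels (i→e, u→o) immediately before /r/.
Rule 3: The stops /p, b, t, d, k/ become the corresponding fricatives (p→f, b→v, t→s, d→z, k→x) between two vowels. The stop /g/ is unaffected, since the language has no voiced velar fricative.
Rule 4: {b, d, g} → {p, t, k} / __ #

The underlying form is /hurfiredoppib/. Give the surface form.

horferezoppip

Rule 1 (high vowel syncope): no segment meets the environment; /hurfiredoppib/ is unchanged.
Rule 2 (pre-rhotic lowering): /u/ is a high vowel immediately before /r/, so it lowers to [o]. /i/ is a high vowel immediately before /r/, so it lowers to [e]. /hurfiredoppib/ → horferedoppib.
Rule 3 (intervocalic spirantization): /d/ is a stop between vowels /e/ and /o/, so it spirantizes to the fricative [z]. /horferedoppib/ → horferezoppib.
Rule 4 (final devoicing): /b/ is a voiced stop in word-final position, so it devoices to [p]. /horferezoppib/ → horferezoppip.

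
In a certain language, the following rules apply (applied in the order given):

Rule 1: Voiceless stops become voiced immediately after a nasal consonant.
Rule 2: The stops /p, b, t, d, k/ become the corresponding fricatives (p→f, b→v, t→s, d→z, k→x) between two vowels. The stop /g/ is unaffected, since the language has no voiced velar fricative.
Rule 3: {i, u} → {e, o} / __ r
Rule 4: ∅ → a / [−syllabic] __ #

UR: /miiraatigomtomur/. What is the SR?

Rule 1 (post-nasal voicing): /t/ is a voiceless stop immediately after the nasal /m/, so it voices to [d]. /miiraatigomtomur/ → miiraatigomdomur.
Rule 2 (intervocalic spirantization): /t/ is a stop between vowels /a/ and /i/, so it spirantizes to the fricative [s]. /miiraatigomdomur/ → miiraasigomdomur.
Rule 3 (pre-rhotic lowering): /i/ is a high vowel immediately before /r/, so it lowers to [e]. /u/ is a high vowel immediately before /r/, so it lowers to [o]. /miiraasigomdomur/ → mieraasigomdomor.
Rule 4 (final a-epenthesis): the form ends in the consonant /r/, so [a] is inserted word-finally. /mieraasigomdomor/ → mieraasigomdomora.

mieraasigomdomora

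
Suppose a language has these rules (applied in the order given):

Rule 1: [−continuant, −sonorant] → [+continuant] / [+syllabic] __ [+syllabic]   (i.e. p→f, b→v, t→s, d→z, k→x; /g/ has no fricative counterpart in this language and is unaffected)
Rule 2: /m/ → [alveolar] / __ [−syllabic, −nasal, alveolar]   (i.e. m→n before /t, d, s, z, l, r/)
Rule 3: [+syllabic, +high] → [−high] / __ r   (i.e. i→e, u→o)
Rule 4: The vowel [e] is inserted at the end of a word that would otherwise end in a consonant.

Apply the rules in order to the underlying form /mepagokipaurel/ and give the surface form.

mefagoxifaorele

Rule 1 (intervocalic spirantization): /p/ is a stop between vowels /e/ and /a/, so it spirantizes to the fricative [f]. /k/ is a stop between vowels /o/ and /i/, so it spirantizes to the fricative [x]. /p/ is a stop between vowels /i/ and /a/, so it spirantizes to the fricative [f]. /mepagokipaurel/ → mefagoxifaurel.
Rule 2 (nasal place assimilation): no segment meets the environment; /mefagoxifaurel/ is unchanged.
Rule 3 (pre-rhotic lowering): /u/ is a high vowel immediately before /r/, so it lowers to [o]. /mefagoxifaurel/ → mefagoxifaorel.
Rule 4 (final e-epenthesis): the form ends in the consonant /l/, so [e] is inserted word-finally. /mefagoxifaorel/ → mefagoxifaorele.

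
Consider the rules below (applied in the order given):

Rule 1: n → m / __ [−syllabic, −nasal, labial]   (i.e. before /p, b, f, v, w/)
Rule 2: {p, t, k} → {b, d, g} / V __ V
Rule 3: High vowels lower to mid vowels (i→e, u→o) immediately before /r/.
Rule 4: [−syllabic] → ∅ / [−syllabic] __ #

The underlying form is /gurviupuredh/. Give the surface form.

gorviubored

Rule 1 (nasal place assimilation): no segment meets the environment; /gurviupuredh/ is unchanged.
Rule 2 (intervocalic voicing): /p/ is a voiceless stop between vowels /u/ and /u/, so it voices to [b]. /gurviupuredh/ → gurviuburedh.
Rule 3 (pre-rhotic lowering): /u/ is a high vowel immediately before /r/, so it lowers to [o]. /u/ is a high vowel immediately before /r/, so it lowers to [o]. /gurviuburedh/ → gorviuboredh.
Rule 4 (final cluster simplification): /h/ is the second consonant of a word-final cluster /dh/, so it deletes. /gorviuboredh/ → gorviubored.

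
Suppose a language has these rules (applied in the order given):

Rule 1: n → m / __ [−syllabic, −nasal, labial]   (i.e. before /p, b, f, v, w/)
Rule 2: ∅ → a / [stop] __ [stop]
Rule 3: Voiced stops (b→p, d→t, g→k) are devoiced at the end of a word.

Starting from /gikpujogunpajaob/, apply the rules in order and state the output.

gikapujogumpajaop

Rule 1 (nasal place assimilation): /n/ precedes the labial consonant /p/, so it assimilates in place to [m]. /gikpujogunpajaob/ → gikpujogumpajaob.
Rule 2 (stop-cluster a-epenthesis): /k/ and /p/ form a stop–stop cluster, so [a] is inserted between them. /gikpujogumpajaob/ → gikapujogumpajaob.
Rule 3 (final devoicing): /b/ is a voiced stop in word-final position, so it devoices to [p]. /gikapujogumpajaob/ → gikapujogumpajaop.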